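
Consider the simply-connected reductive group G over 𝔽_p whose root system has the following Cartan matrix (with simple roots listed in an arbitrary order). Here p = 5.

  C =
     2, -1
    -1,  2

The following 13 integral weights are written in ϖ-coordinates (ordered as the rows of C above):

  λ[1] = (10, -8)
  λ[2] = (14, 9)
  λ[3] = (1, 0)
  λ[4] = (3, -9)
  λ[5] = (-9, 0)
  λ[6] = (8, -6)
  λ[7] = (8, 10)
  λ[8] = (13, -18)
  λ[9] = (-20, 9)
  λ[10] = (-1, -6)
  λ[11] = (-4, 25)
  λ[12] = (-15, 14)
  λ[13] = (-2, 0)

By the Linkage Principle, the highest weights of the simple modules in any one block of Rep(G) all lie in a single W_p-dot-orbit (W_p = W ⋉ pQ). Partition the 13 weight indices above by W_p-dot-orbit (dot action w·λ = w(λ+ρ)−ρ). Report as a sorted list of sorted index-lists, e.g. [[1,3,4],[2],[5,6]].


Type A_2, rank 2, |W|=6; reorder rows/cols to standard.

Folding the 13 weights λ_j+ρ into Ā_5 (reps in the given 2-coord order):

  λ_1+ρ ↦ (1, 1)
  λ_2+ρ ↦ (5, 0)
  λ_3+ρ ↦ (2, 1)
  λ_4+ρ ↦ (1, 1)
  λ_5+ρ ↦ (2, 2)
  λ_6+ρ ↦ (0, 1)
  λ_7+ρ ↦ (1, 0)
  λ_8+ρ ↦ (2, 1)
  λ_9+ρ ↦ (1, 0)
  λ_10+ρ ↦ (5, 0)
  λ_11+ρ ↦ (2, 1)
  λ_12+ρ ↦ (1, 0)
  λ_13+ρ ↦ (1, 0)

Grouping the 13 weights by Ā_5-representative: 6 linkage classes.

[[1, 4], [2, 10], [3, 8, 11], [5], [6], [7, 9, 12, 13]]


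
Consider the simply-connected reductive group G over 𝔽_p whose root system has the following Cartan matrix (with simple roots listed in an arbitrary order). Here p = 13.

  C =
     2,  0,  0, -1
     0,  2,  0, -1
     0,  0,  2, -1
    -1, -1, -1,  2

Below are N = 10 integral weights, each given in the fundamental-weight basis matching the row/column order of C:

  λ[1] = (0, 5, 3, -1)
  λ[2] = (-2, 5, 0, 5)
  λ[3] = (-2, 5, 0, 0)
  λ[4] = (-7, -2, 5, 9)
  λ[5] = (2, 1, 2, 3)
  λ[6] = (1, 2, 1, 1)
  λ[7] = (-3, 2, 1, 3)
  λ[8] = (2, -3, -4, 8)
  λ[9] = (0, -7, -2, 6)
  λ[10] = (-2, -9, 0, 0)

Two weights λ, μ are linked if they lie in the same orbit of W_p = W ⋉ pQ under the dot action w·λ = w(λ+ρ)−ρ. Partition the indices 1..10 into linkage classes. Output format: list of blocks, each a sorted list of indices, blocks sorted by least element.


Root system D_4: the 4×4 matrix C matches after relabeling.

Ā_13 reps of the 10 weights (D_4, coords as presented):

    [1] (1, 6, 4, 0)
    [2] (1, 6, 1, 0)
    [3] (1, 6, 1, 0)
    [4] (3, 2, 3, 1)
    [5] (3, 2, 3, 1)
    [6] (2, 3, 2, 2)
    [7] (2, 3, 2, 2)
    [8] (3, 2, 3, 1)
    [9] (1, 6, 1, 0)
    [10] (1, 6, 1, 0)

These 10 weights hit 4 W_13-dot-orbits; sizes (1, 4, 3, 2):

[[1], [2, 3, 9, 10], [4, 5, 8], [6, 7]]


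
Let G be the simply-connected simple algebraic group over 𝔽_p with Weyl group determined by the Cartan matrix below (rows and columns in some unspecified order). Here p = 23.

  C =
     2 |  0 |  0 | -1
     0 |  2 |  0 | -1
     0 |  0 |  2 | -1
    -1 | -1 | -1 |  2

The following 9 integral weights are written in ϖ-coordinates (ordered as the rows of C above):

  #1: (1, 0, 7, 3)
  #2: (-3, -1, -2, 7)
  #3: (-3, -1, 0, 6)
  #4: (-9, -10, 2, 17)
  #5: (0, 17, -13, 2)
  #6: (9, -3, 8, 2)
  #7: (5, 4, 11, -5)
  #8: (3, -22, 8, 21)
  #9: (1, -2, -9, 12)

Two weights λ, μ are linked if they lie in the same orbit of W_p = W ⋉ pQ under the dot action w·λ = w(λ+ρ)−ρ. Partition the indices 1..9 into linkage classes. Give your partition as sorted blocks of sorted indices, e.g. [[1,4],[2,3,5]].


Root system D_4: the 4×4 matrix C matches after relabeling.

W_23-reps of the 9 weights in Ā_23 (same 4-coord order as C):

  λ_1+ρ ↦ (2, 1, 8, 4)
  λ_2+ρ ↦ (2, 0, 1, 5)
  λ_3+ρ ↦ (2, 0, 1, 5)
  λ_4+ρ ↦ (8, 9, 3, 1)
  λ_5+ρ ↦ (8, 9, 3, 1)
  λ_6+ρ ↦ (10, 2, 9, 1)
  λ_7+ρ ↦ (2, 1, 8, 4)
  λ_8+ρ ↦ (8, 9, 3, 1)
  λ_9+ρ ↦ (2, 1, 8, 4)

Grouping the 9 weights by Ā_23-representative: 4 linkage classes.

[[1, 7, 9], [2, 3], [4, 5, 8], [6]]


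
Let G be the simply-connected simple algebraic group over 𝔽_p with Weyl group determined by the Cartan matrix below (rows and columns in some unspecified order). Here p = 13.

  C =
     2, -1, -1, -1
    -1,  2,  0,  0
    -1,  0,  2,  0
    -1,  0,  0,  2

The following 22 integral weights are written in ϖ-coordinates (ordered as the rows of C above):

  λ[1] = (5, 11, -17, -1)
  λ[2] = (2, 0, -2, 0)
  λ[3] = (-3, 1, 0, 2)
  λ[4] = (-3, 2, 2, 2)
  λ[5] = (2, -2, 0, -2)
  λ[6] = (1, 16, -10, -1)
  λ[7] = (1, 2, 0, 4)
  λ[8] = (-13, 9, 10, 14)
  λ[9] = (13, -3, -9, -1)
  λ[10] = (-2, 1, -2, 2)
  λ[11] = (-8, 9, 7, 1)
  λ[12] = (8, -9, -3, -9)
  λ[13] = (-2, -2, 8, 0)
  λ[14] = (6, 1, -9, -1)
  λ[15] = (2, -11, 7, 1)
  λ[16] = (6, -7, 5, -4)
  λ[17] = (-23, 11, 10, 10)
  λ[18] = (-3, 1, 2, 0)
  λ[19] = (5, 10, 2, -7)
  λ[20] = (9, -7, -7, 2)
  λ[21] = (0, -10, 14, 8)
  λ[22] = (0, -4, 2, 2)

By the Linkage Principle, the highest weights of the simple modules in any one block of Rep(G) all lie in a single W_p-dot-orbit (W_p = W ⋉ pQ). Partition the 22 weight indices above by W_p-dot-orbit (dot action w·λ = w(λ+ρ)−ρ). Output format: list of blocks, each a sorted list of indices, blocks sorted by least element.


Cartan matrix: type D_4 (|W|=192); un-permuting the 4 rows.

Alcove-folded reps (p=13, 22 weights, presented ϖ-order):

  λ_1 → (2, 3, 1, 5);  λ_2 → (2, 1, 1, 1);  λ_3 → (1, 0, 1, 1);  λ_4 → (2, 1, 1, 1);  λ_5 → (1, 1, 1, 1);  λ_6 → (2, 4, 4, 1);  λ_7 → (2, 3, 1, 5);  λ_8 → (1, 0, 1, 1);  λ_9 → (0, 1, 7, 1);  λ_10 → (1, 0, 1, 1);  λ_11 → (2, 3, 1, 5);  λ_12 → (0, 1, 7, 1);  λ_13 → (0, 1, 7, 1);  λ_14 → (0, 1, 7, 1);  λ_15 → (2, 3, 1, 5);  λ_16 → (2, 4, 4, 1);  λ_17 → (1, 0, 1, 1);  λ_18 → (1, 0, 1, 1);  λ_19 → (2, 4, 4, 1);  λ_20 → (2, 4, 4, 1);  λ_21 → (2, 1, 1, 1);  λ_22 → (2, 1, 1, 1)

Partition of {1..22} into 6 W_13-dot-orbits:

[[1, 7, 11, 15], [2, 4, 21, 22], [3, 8, 10, 17, 18], [5], [6, 16, 19, 20], [9, 12, 13, 14]]


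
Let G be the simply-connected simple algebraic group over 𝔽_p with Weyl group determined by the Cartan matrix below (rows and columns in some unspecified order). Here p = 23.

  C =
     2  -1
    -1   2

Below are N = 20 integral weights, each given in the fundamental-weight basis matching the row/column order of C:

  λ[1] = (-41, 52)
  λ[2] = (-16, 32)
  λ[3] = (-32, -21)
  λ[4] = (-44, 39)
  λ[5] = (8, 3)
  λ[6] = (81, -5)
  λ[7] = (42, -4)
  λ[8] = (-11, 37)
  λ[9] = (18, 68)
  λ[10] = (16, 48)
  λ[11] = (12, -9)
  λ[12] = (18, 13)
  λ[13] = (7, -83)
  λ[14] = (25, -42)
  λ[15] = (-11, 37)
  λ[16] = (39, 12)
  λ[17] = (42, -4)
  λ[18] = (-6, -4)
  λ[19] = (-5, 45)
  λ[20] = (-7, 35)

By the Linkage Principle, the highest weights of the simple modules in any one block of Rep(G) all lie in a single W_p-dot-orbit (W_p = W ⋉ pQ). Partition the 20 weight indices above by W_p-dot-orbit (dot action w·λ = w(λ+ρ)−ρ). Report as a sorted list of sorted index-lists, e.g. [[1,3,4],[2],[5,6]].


Dynkin diagram of C (from the 2 off-diagonal −1 entries): A_2.

λ_j+ρ reflected into Ā_23 (⟨·,θ^∨⟩≤23); 2-tuples as given:

  λ_1 → (7, 10) · λ_2 → (5, 8) · λ_3 → (3, 5) · λ_4 → (3, 17) · λ_5 → (9, 4) · λ_6 → (9, 4) · λ_7 → (3, 17) · λ_8 → (5, 8) · λ_9 → (19, 0) · λ_10 → (3, 17) · λ_11 → (5, 8) · λ_12 → (9, 4) · λ_13 → (5, 8) · λ_14 → (3, 5) · λ_15 → (5, 8) · λ_16 → (7, 10) · λ_17 → (3, 17) · λ_18 → (3, 5) · λ_19 → (19, 0) · λ_20 → (7, 10)

6 distinct reps among the 20 weights ⇒ 6 W_23-linkage classes:

[[1, 16, 20], [2, 8, 11, 13, 15], [3, 14, 18], [4, 7, 10, 17], [5, 6, 12], [9, 19]]


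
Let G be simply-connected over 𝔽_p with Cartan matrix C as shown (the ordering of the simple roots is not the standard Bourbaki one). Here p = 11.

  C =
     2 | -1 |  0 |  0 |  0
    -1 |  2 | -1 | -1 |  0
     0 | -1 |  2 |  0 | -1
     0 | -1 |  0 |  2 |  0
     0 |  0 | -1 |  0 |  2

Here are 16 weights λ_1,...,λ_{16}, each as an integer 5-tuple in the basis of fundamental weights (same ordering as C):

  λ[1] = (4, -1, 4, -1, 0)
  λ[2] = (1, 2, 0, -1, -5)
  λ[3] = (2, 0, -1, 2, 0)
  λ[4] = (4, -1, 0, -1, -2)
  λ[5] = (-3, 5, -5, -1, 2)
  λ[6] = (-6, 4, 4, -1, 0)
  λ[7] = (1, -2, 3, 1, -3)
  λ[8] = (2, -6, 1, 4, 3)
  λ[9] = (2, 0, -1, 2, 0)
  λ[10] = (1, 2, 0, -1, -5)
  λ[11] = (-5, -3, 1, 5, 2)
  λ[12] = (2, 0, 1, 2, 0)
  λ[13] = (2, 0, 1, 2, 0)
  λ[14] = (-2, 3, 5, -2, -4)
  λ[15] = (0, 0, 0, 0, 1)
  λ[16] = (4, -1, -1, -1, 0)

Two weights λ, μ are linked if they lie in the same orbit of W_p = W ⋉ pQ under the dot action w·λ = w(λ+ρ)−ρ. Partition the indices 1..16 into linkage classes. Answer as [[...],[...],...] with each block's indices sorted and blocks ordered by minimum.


D_5 Cartan matrix, 5 simple roots permuted; ρ=(1,1,1,1,1).

W_11-reps of the 16 weights in Ā_11 (same 5-coord order as C):

  1: (5, 0, 0, 0, 1);  2: (2, 0, 3, 0, 1);  3: (3, 1, 0, 3, 1);  4: (5, 0, 0, 0, 1);  5: (2, 0, 3, 0, 1);  6: (5, 0, 0, 0, 1);  7: (1, 1, 1, 1, 2);  8: (2, 0, 3, 0, 1);  9: (3, 1, 0, 3, 1);  10: (2, 0, 3, 0, 1);  11: (2, 0, 3, 0, 1);  12: (3, 1, 0, 3, 1);  13: (3, 1, 0, 3, 1);  14: (1, 1, 1, 1, 2);  15: (1, 1, 1, 1, 2);  16: (5, 0, 0, 0, 1)

These 16 weights hit 4 W_11-dot-orbits; sizes (4, 5, 4, 3):

[[1, 4, 6, 16], [2, 5, 8, 10, 11], [3, 9, 12, 13], [7, 14, 15]]


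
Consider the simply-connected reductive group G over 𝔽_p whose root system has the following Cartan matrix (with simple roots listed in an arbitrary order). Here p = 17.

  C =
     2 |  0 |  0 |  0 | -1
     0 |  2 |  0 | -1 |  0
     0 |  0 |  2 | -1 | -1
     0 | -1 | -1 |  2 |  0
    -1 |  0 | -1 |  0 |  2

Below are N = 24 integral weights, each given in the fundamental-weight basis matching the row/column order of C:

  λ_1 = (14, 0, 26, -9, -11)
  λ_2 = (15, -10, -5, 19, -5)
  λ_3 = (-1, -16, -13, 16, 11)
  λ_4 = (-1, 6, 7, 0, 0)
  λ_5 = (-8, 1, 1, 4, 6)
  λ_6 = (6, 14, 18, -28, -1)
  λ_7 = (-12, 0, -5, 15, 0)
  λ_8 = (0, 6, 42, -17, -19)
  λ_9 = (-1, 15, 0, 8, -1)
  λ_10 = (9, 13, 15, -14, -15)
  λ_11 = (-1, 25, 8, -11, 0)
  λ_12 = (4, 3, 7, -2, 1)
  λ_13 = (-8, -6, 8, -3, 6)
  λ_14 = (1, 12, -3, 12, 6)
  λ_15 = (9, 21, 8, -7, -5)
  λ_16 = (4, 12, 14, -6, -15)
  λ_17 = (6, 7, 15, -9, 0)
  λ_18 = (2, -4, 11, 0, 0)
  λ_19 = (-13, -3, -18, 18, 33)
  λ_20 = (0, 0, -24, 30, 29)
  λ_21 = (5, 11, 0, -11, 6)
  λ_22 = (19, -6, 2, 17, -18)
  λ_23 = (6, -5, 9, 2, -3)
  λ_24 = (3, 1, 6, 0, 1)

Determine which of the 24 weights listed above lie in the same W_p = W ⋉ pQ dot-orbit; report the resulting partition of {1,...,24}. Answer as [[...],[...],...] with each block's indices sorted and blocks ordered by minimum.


Root system A_5: the 5×5 matrix C matches after relabeling.

W_17-reps of the 24 weights in Ā_17 (same 5-coord order as C):

  1: (7, 2, 2, 5, 0);  2: (3, 2, 4, 1, 1);  3: (0, 5, 2, 10, 0);  4: (0, 7, 8, 1, 1);  5: (7, 2, 2, 5, 0);  6: (7, 2, 2, 5, 0);  7: (3, 1, 10, 2, 1);  8: (0, 7, 8, 1, 1);  9: (0, 7, 8, 1, 1);  10: (3, 1, 10, 2, 1);  11: (0, 7, 8, 1, 1);  12: (4, 2, 7, 1, 2);  13: (7, 2, 2, 5, 0);  14: (4, 2, 7, 1, 2);  15: (3, 2, 4, 1, 1);  16: (3, 2, 4, 1, 1);  17: (0, 7, 8, 1, 1);  18: (3, 1, 10, 2, 1);  19: (0, 5, 2, 10, 0);  20: (3, 2, 4, 1, 1);  21: (4, 2, 7, 1, 2);  22: (3, 1, 10, 2, 1);  23: (4, 2, 7, 1, 2);  24: (4, 2, 7, 1, 2)

Linkage partition of the 24 weights (6 classes, p=17):

[[1, 5, 6, 13], [2, 15, 16, 20], [3, 19], [4, 8, 9, 11, 17], [7, 10, 18, 22], [12, 14, 21, 23, 24]]


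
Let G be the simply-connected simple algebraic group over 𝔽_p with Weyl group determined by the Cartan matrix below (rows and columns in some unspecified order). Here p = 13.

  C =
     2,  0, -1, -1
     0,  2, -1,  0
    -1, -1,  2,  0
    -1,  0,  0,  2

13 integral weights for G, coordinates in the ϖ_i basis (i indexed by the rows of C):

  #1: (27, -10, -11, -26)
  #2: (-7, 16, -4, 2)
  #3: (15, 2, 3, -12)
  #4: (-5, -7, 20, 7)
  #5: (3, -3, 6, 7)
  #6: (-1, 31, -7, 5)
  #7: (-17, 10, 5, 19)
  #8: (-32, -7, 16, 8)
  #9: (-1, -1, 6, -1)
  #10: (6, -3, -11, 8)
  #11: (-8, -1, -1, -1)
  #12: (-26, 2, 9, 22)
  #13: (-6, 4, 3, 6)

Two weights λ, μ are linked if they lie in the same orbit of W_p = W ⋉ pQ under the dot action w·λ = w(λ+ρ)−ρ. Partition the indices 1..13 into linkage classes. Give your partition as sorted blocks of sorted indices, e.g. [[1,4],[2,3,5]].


C ↔ A_4 under row/col permutation; |W(A_4)| = 120.

Alcove-folded reps (p=13, 13 weights, presented ϖ-order):

  λ_1 → (2, 4, 3, 1);  λ_2 → (2, 4, 3, 1);  λ_3 → (2, 4, 3, 1);  λ_4 → (4, 4, 1, 2);  λ_5 → (4, 4, 1, 2);  λ_6 → (0, 0, 7, 0);  λ_7 → (2, 4, 3, 1);  λ_8 → (4, 4, 1, 2);  λ_9 → (0, 0, 7, 0);  λ_10 → (2, 4, 3, 1);  λ_11 → (0, 0, 7, 0);  λ_12 → (2, 0, 1, 8);  λ_13 → (4, 4, 1, 2)

4 distinct reps among the 13 weights ⇒ 4 W_13-linkage classes:

[[1, 2, 3, 7, 10], [4, 5, 8, 13], [6, 9, 11], [12]]


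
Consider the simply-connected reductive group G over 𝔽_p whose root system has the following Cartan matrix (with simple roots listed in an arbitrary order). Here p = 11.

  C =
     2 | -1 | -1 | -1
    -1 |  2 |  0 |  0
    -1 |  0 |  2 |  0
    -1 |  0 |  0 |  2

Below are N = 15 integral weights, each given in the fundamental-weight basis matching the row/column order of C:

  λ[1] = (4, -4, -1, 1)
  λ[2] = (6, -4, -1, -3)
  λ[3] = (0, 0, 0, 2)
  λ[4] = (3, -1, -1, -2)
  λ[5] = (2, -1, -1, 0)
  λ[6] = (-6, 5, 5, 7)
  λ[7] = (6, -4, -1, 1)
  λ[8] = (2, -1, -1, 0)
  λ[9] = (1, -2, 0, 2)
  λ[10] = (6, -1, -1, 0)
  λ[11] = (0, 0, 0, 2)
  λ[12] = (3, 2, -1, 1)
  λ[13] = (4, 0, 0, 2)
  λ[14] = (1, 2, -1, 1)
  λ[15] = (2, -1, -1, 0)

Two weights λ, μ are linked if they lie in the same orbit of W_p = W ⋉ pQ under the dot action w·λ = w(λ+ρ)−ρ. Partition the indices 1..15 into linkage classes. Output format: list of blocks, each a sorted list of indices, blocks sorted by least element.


Dynkin diagram of C (from the 6 off-diagonal −1 entries): D_4.

Each λ_j+ρ reduced to Ā_11; 4-tuples below use C's row order:

  λ_1 → (2, 3, 0, 2)
  λ_2 → (2, 3, 0, 2)
  λ_3 → (1, 1, 1, 3)
  λ_4 → (3, 0, 0, 1)
  λ_5 → (3, 0, 0, 1)
  λ_6 → (1, 1, 1, 3)
  λ_7 → (2, 3, 0, 2)
  λ_8 → (3, 0, 0, 1)
  λ_9 → (1, 1, 1, 3)
  λ_10 → (3, 0, 0, 1)
  λ_11 → (1, 1, 1, 3)
  λ_12 → (2, 3, 0, 2)
  λ_13 → (1, 1, 1, 3)
  λ_14 → (2, 3, 0, 2)
  λ_15 → (3, 0, 0, 1)

Partition of {1..15} into 3 W_11-dot-orbits:

[[1, 2, 7, 12, 14], [3, 6, 9, 11, 13], [4, 5, 8, 10, 15]]


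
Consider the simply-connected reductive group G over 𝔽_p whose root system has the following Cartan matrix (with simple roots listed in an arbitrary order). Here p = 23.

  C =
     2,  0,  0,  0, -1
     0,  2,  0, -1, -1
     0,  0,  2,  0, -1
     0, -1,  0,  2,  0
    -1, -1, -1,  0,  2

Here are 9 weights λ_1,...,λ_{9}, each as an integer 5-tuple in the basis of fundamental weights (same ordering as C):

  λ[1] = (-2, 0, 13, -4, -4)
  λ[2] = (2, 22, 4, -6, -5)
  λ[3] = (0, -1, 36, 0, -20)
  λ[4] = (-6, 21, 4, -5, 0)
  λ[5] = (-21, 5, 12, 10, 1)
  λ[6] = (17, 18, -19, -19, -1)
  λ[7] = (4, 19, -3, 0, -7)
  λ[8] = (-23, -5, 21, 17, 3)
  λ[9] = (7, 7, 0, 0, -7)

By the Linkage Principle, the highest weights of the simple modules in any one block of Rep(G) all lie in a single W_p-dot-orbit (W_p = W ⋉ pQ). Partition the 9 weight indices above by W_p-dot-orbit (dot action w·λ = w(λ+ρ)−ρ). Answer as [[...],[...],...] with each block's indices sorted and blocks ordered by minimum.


D_5 Cartan matrix, 5 simple roots permuted; ρ=(1,1,1,1,1).

Folding the 9 weights λ_j+ρ into Ā_23 (reps in the given 5-coord order):

  [1] (2, 2, 5, 1, 1);  [2] (0, 3, 0, 1, 1);  [3] (0, 3, 0, 1, 1);  [4] (0, 3, 0, 1, 1);  [5] (2, 2, 5, 1, 1);  [6] (0, 3, 0, 1, 1);  [7] (2, 2, 5, 1, 1);  [8] (0, 3, 0, 1, 1);  [9] (2, 2, 5, 1, 1)

Partition of {1..9} into 2 W_23-dot-orbits:

[[1, 5, 7, 9], [2, 3, 4, 6, 8]]


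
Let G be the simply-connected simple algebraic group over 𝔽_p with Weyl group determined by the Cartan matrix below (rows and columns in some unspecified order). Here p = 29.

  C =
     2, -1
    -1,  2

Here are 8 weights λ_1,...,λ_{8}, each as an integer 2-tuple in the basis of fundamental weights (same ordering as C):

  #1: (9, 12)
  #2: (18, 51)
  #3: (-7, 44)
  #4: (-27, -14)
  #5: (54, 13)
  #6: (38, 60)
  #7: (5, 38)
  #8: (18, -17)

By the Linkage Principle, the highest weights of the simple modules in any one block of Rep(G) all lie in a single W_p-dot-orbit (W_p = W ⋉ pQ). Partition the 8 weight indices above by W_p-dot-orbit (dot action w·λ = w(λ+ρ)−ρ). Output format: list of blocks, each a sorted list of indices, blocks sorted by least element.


Cartan matrix: type A_2 (|W|=6); un-permuting the 2 rows.

Each λ_j+ρ reduced to Ā_29; 2-tuples below use C's row order:

    [1] (10, 13)
    [2] (10, 13)
    [3] (10, 13)
    [4] (3, 16)
    [5] (11, 15)
    [6] (3, 16)
    [7] (10, 13)
    [8] (3, 16)

Linkage partition of the 8 weights (3 classes, p=29):

[[1, 2, 3, 7], [4, 6, 8], [5]]


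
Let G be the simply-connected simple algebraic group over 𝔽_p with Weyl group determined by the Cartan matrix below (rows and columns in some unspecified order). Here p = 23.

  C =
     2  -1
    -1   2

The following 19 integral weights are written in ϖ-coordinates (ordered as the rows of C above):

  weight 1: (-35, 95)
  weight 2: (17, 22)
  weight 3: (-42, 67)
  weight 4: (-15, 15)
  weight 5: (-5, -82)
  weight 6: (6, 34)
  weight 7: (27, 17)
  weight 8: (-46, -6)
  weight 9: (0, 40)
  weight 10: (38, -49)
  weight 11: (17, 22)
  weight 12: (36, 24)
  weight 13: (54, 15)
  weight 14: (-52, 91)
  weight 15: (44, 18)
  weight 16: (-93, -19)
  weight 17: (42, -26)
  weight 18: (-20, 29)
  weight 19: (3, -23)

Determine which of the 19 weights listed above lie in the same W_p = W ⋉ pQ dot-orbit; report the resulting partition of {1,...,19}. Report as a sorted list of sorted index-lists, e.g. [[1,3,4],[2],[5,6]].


C ↔ A_2 under row/col permutation; |W(A_2)| = 6.

Ā_23 reps of the 19 weights (A_2, coords as presented):

  λ_1+ρ ↦ (12, 4);  λ_2+ρ ↦ (0, 5);  λ_3+ρ ↦ (18, 4);  λ_4+ρ ↦ (14, 2);  λ_5+ρ ↦ (12, 4);  λ_6+ρ ↦ (12, 4);  λ_7+ρ ↦ (0, 5);  λ_8+ρ ↦ (18, 4);  λ_9+ρ ↦ (18, 4);  λ_10+ρ ↦ (14, 2);  λ_11+ρ ↦ (0, 5);  λ_12+ρ ↦ (14, 2);  λ_13+ρ ↦ (14, 2);  λ_14+ρ ↦ (0, 5);  λ_15+ρ ↦ (18, 4);  λ_16+ρ ↦ (0, 5);  λ_17+ρ ↦ (2, 3);  λ_18+ρ ↦ (12, 4);  λ_19+ρ ↦ (18, 4)

The 19 indices split into 5 linkage classes (same alcove rep ⇔ same W_23-dot-orbit):

[[1, 5, 6, 18], [2, 7, 11, 14, 16], [3, 8, 9, 15, 19], [4, 10, 12, 13], [17]]


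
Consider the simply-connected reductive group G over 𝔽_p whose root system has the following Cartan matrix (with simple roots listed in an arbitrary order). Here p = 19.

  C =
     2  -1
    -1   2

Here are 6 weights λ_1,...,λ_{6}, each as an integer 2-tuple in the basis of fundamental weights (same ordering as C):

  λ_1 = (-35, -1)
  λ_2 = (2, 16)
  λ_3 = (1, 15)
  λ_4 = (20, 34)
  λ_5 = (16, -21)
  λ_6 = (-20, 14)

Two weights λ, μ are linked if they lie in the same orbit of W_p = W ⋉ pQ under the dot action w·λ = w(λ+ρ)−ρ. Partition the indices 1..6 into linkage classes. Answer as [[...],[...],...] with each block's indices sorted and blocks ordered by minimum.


Root system A_2: the 2×2 matrix C matches after relabeling.

Ā_19 reps of the 6 weights (A_2, coords as presented):

    1: (15, 4)
    2: (2, 16)
    3: (2, 16)
    4: (2, 16)
    5: (2, 16)
    6: (15, 4)

Linkage partition of the 6 weights (2 classes, p=19):

[[1, 6], [2, 3, 4, 5]]


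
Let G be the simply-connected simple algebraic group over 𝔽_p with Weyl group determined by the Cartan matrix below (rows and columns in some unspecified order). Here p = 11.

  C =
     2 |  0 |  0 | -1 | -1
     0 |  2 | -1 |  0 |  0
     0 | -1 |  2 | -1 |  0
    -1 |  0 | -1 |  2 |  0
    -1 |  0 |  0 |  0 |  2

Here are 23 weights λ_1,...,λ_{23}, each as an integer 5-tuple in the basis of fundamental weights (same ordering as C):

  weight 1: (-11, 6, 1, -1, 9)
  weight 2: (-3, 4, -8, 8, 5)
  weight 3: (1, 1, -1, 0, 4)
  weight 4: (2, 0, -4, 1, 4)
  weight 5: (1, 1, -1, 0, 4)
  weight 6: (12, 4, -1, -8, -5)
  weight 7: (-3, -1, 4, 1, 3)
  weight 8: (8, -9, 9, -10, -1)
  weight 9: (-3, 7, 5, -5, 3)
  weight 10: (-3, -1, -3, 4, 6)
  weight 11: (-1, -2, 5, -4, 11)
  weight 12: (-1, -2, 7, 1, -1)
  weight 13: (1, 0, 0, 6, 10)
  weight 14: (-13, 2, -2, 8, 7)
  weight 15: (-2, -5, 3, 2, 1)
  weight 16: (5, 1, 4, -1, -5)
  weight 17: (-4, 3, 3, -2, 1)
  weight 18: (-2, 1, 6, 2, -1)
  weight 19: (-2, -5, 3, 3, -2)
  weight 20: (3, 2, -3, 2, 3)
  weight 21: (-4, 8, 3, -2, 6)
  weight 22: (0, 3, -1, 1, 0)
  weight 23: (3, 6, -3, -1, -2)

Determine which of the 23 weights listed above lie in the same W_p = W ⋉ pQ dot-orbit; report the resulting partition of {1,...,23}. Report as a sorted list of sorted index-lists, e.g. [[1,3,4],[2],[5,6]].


A_5 Cartan matrix, 5 simple roots permuted; ρ=(1,1,1,1,1).

W_11-reps of the 23 weights in Ā_11 (same 5-coord order as C):

  λ_1+ρ ↦ (0, 1, 7, 2, 0)
  λ_2+ρ ↦ (2, 0, 5, 0, 2)
  λ_3+ρ ↦ (2, 2, 0, 1, 5)
  λ_4+ρ ↦ (2, 2, 0, 1, 5)
  λ_5+ρ ↦ (2, 2, 0, 1, 5)
  λ_6+ρ ↦ (2, 0, 5, 0, 2)
  λ_7+ρ ↦ (2, 0, 5, 0, 2)
  λ_8+ρ ↦ (0, 1, 7, 2, 0)
  λ_9+ρ ↦ (1, 5, 0, 2, 1)
  λ_10+ρ ↦ (2, 2, 0, 1, 5)
  λ_11+ρ ↦ (2, 2, 0, 1, 5)
  λ_12+ρ ↦ (0, 1, 7, 2, 0)
  λ_13+ρ ↦ (0, 1, 7, 2, 0)
  λ_14+ρ ↦ (4, 0, 2, 1, 3)
  λ_15+ρ ↦ (1, 4, 0, 2, 1)
  λ_16+ρ ↦ (2, 0, 5, 0, 2)
  λ_17+ρ ↦ (1, 4, 0, 2, 1)
  λ_18+ρ ↦ (0, 1, 7, 2, 0)
  λ_19+ρ ↦ (1, 4, 0, 2, 1)
  λ_20+ρ ↦ (4, 0, 2, 1, 3)
  λ_21+ρ ↦ (1, 4, 0, 2, 1)
  λ_22+ρ ↦ (1, 4, 0, 2, 1)
  λ_23+ρ ↦ (1, 5, 0, 2, 1)

6 distinct reps among the 23 weights ⇒ 6 W_11-linkage classes:

[[1, 8, 12, 13, 18], [2, 6, 7, 16], [3, 4, 5, 10, 11], [9, 23], [14, 20], [15, 17, 19, 21, 22]]


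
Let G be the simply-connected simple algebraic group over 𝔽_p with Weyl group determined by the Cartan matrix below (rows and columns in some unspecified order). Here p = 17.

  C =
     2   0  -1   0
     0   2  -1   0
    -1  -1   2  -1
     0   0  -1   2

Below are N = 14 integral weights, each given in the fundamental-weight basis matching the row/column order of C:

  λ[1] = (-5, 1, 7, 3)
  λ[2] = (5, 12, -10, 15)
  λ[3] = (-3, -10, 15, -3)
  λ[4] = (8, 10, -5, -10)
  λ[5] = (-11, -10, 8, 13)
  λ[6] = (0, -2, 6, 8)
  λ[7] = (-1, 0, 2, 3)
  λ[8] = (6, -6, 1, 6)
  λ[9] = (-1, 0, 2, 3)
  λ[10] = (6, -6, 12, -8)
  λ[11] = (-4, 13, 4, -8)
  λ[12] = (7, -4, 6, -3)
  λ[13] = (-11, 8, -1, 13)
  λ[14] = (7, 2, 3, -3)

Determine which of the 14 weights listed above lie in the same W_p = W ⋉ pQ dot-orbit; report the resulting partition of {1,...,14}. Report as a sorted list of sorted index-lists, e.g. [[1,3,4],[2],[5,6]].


Root system D_4: the 4×4 matrix C matches after relabeling.

Ā_17 reps of the 14 weights (D_4, coords as presented):

  λ_1 → (4, 2, 3, 4);  λ_2 → (0, 1, 3, 4);  λ_3 → (2, 9, 1, 2);  λ_4 → (4, 2, 3, 4);  λ_5 → (0, 1, 3, 4);  λ_6 → (1, 1, 0, 9);  λ_7 → (0, 1, 3, 4);  λ_8 → (4, 2, 3, 4);  λ_9 → (0, 1, 3, 4);  λ_10 → (4, 2, 3, 4);  λ_11 → (2, 9, 1, 2);  λ_12 → (8, 3, 2, 2);  λ_13 → (0, 1, 3, 4);  λ_14 → (8, 3, 2, 2)

The 14 indices split into 5 linkage classes (same alcove rep ⇔ same W_17-dot-orbit):

[[1, 4, 8, 10], [2, 5, 7, 9, 13], [3, 11], [6], [12, 14]]


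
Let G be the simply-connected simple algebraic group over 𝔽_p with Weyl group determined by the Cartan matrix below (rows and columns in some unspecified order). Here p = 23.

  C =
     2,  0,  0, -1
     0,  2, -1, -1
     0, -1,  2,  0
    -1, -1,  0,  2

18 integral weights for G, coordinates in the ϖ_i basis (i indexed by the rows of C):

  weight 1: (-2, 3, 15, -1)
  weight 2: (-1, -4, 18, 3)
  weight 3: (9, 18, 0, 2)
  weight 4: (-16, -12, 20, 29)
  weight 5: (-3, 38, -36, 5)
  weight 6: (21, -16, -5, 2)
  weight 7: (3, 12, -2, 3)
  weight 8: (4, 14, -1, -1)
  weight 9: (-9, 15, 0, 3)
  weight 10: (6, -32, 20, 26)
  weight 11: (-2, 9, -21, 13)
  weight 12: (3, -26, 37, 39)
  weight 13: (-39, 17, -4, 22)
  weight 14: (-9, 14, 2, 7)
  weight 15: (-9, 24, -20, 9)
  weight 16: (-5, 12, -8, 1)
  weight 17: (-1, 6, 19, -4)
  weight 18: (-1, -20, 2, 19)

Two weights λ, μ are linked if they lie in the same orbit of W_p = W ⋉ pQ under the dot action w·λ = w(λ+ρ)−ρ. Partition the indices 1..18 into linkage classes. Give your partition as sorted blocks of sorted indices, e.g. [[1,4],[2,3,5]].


Dynkin diagram of C (from the 6 off-diagonal −1 entries): A_4.

Alcove-folded reps (p=23, 18 weights, presented ϖ-order):

  1: (0, 3, 16, 1)
  2: (0, 3, 16, 1)
  3: (0, 10, 9, 3)
  4: (2, 4, 7, 2)
  5: (4, 12, 1, 4)
  6: (4, 12, 1, 4)
  7: (4, 12, 1, 4)
  8: (5, 15, 0, 0)
  9: (4, 12, 1, 4)
  10: (4, 12, 1, 4)
  11: (0, 10, 9, 3)
  12: (2, 4, 7, 2)
  13: (5, 15, 0, 0)
  14: (5, 15, 0, 0)
  15: (2, 4, 7, 2)
  16: (2, 4, 7, 2)
  17: (0, 3, 16, 1)
  18: (0, 3, 16, 1)

Partition of {1..18} into 5 W_23-dot-orbits:

[[1, 2, 17, 18], [3, 11], [4, 12, 15, 16], [5, 6, 7, 9, 10], [8, 13, 14]]


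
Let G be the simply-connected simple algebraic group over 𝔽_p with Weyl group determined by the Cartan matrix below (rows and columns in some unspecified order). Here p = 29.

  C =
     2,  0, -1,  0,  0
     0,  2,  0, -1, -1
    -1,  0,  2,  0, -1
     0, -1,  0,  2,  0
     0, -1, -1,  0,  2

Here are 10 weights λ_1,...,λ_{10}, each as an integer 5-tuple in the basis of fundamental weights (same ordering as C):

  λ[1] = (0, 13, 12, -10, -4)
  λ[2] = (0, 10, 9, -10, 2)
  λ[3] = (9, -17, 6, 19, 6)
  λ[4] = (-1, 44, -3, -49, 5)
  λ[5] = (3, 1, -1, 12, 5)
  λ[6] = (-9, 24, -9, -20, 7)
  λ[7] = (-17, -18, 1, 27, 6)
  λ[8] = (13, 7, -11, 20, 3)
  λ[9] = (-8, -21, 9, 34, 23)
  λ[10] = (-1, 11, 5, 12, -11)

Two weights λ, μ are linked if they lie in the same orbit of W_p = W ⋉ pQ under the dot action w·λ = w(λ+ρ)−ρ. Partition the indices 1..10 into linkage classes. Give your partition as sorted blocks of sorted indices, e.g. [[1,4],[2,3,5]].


Type A_5, rank 5, |W|=720; reorder rows/cols to standard.

Ā_29 reps of the 10 weights (A_5, coords as presented):

  [1] (1, 2, 10, 9, 3) · [2] (1, 2, 10, 9, 3) · [3] (8, 7, 2, 4, 7) · [4] (0, 16, 1, 7, 3) · [5] (4, 2, 0, 13, 6) · [6] (4, 2, 0, 13, 6) · [7] (8, 7, 2, 4, 7) · [8] (4, 2, 0, 13, 6) · [9] (3, 9, 4, 5, 6) · [10] (4, 2, 0, 13, 6)

The 10 indices split into 5 linkage classes (same alcove rep ⇔ same W_29-dot-orbit):

[[1, 2], [3, 7], [4], [5, 6, 8, 10], [9]]


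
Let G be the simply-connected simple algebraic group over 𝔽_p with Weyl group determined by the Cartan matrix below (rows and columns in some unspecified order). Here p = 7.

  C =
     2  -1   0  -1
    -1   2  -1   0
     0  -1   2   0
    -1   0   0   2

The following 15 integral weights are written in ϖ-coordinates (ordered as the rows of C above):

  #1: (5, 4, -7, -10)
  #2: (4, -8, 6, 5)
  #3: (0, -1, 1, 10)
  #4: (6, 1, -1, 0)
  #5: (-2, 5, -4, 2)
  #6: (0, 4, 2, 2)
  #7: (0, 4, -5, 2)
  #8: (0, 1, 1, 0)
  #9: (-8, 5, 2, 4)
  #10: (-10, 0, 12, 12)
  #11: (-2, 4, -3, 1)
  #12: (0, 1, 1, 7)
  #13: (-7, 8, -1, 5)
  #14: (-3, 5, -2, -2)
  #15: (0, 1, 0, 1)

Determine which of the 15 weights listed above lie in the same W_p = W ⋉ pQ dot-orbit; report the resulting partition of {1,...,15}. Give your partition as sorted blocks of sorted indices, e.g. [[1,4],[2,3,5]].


Dynkin diagram of C (from the 6 off-diagonal −1 entries): A_4.

W_7-reps of the 15 weights in Ā_7 (same 4-coord order as C):

  1: (1, 1, 2, 1);  2: (2, 1, 4, 0);  3: (4, 1, 0, 0);  4: (4, 1, 0, 0);  5: (1, 2, 2, 1);  6: (1, 2, 2, 1);  7: (1, 1, 2, 1);  8: (1, 2, 2, 1);  9: (4, 1, 0, 0);  10: (1, 4, 0, 1);  11: (1, 2, 2, 1);  12: (1, 1, 2, 1);  13: (4, 1, 0, 0);  14: (1, 2, 1, 2);  15: (1, 2, 1, 2)

6 distinct reps among the 15 weights ⇒ 6 W_7-linkage classes:

[[1, 7, 12], [2], [3, 4, 9, 13], [5, 6, 8, 11], [10], [14, 15]]


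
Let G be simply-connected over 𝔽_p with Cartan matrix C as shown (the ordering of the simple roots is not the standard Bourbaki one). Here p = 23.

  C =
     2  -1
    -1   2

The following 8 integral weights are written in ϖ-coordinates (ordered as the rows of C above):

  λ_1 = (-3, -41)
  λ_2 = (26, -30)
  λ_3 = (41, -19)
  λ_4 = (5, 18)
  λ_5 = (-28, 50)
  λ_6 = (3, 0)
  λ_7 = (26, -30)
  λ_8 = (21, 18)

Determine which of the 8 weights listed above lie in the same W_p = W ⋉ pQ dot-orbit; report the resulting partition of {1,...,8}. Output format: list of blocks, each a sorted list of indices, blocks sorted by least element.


Root system A_2: the 2×2 matrix C matches after relabeling.

Folding the 8 weights λ_j+ρ into Ā_23 (reps in the given 2-coord order):

  1: (4, 17);  2: (4, 17);  3: (4, 1);  4: (4, 17);  5: (4, 1);  6: (4, 1);  7: (4, 17);  8: (4, 1)

Grouping the 8 weights by Ā_23-representative: 2 linkage classes.

[[1, 2, 4, 7], [3, 5, 6, 8]]


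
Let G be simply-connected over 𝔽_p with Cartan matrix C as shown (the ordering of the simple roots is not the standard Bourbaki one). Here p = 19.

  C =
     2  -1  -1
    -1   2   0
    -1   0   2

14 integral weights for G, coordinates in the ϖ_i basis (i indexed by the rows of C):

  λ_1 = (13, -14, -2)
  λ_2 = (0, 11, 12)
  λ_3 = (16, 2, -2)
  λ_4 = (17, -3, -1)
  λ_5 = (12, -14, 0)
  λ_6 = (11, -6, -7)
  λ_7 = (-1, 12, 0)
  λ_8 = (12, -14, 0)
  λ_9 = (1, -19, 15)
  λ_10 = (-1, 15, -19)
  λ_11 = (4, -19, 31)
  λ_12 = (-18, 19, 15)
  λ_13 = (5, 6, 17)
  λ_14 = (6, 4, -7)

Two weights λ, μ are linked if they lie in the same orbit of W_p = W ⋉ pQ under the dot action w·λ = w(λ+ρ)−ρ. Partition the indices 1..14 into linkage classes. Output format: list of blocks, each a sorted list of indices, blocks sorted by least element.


Cartan matrix: type A_3 (|W|=24); un-permuting the 3 rows.

Folding the 14 weights λ_j+ρ into Ā_19 (reps in the given 3-coord order):

  λ_1+ρ ↦ (0, 13, 1) · λ_2+ρ ↦ (1, 5, 6) · λ_3+ρ ↦ (16, 2, 0) · λ_4+ρ ↦ (16, 2, 0) · λ_5+ρ ↦ (0, 13, 1) · λ_6+ρ ↦ (1, 5, 6) · λ_7+ρ ↦ (0, 13, 1) · λ_8+ρ ↦ (0, 13, 1) · λ_9+ρ ↦ (16, 2, 0) · λ_10+ρ ↦ (16, 2, 0) · λ_11+ρ ↦ (0, 13, 1) · λ_12+ρ ↦ (16, 2, 0) · λ_13+ρ ↦ (1, 5, 6) · λ_14+ρ ↦ (1, 5, 6)

Grouping the 14 weights by Ā_19-representative: 3 linkage classes.

[[1, 5, 7, 8, 11], [2, 6, 13, 14], [3, 4, 9, 10, 12]]


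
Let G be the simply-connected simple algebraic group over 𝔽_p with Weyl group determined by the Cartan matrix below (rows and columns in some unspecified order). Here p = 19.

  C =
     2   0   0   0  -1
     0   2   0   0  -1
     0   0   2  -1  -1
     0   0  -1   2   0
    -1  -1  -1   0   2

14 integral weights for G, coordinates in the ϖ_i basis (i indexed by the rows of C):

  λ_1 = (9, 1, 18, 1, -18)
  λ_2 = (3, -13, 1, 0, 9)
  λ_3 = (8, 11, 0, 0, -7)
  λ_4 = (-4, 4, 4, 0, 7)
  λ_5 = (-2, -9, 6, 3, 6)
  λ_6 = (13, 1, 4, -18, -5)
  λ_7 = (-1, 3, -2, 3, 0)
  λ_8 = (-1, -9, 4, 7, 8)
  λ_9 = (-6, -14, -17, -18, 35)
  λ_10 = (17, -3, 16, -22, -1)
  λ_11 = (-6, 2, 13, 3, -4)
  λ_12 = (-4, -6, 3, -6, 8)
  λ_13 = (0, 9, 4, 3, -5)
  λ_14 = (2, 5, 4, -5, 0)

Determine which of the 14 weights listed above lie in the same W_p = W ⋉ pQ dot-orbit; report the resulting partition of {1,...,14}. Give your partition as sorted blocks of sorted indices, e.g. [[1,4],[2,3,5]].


Cartan matrix: type D_5 (|W|=1920); un-permuting the 5 rows.

W_19-reps of the 14 weights in Ā_19 (same 5-coord order as C):

  λ_1+ρ ↦ (2, 10, 0, 1, 2);  λ_2+ρ ↦ (2, 10, 0, 1, 2);  λ_3+ρ ↦ (3, 6, 1, 4, 1);  λ_4+ρ ↦ (3, 5, 1, 4, 0);  λ_5+ρ ↦ (1, 6, 1, 4, 1);  λ_6+ρ ↦ (2, 10, 0, 1, 2);  λ_7+ρ ↦ (0, 4, 1, 3, 0);  λ_8+ρ ↦ (3, 5, 1, 4, 0);  λ_9+ρ ↦ (2, 10, 0, 1, 2);  λ_10+ρ ↦ (2, 10, 0, 1, 2);  λ_11+ρ ↦ (3, 5, 1, 4, 0);  λ_12+ρ ↦ (3, 5, 1, 4, 0);  λ_13+ρ ↦ (3, 6, 1, 4, 1);  λ_14+ρ ↦ (3, 6, 1, 4, 1)

The 14 indices split into 5 linkage classes (same alcove rep ⇔ same W_19-dot-orbit):

[[1, 2, 6, 9, 10], [3, 13, 14], [4, 8, 11, 12], [5], [7]]


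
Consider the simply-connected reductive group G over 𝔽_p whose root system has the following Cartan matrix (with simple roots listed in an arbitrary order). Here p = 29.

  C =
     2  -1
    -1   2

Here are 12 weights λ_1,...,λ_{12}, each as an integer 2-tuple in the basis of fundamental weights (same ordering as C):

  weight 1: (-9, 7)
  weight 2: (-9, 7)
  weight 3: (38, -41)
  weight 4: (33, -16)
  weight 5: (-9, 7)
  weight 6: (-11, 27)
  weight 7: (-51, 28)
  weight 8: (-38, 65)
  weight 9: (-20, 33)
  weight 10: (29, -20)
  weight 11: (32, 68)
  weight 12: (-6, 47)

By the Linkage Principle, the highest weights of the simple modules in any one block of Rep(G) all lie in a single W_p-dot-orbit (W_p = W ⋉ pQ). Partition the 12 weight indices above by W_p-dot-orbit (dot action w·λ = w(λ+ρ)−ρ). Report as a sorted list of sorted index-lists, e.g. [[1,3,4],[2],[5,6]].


Root system A_2: the 2×2 matrix C matches after relabeling.

Alcove-folded reps (p=29, 12 weights, presented ϖ-order):

  [1] (8, 0) · [2] (8, 0) · [3] (10, 18) · [4] (14, 10) · [5] (8, 0) · [6] (10, 18) · [7] (8, 0) · [8] (8, 0) · [9] (14, 10) · [10] (10, 18) · [11] (11, 14) · [12] (14, 10)

Partition of {1..12} into 4 W_29-dot-orbits:

[[1, 2, 5, 7, 8], [3, 6, 10], [4, 9, 12], [11]]


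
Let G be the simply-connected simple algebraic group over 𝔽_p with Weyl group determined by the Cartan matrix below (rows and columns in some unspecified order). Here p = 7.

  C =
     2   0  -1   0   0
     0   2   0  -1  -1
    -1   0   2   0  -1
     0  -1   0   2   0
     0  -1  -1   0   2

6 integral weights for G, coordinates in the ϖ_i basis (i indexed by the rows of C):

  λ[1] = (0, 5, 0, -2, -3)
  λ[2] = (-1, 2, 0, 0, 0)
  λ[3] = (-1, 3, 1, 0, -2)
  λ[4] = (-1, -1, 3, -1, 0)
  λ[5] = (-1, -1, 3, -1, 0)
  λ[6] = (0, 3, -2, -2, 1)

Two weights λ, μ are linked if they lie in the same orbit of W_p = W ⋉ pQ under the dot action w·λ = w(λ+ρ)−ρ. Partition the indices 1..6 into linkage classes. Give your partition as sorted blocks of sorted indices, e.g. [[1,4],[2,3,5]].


C ↔ A_5 under row/col permutation; |W(A_5)| = 720.

W_7-reps of the 6 weights in Ā_7 (same 5-coord order as C):

  λ_1 → (0, 3, 1, 1, 1);  λ_2 → (0, 3, 1, 1, 1);  λ_3 → (0, 3, 1, 1, 1);  λ_4 → (0, 0, 4, 0, 1);  λ_5 → (0, 0, 4, 0, 1);  λ_6 → (0, 3, 1, 1, 1)

Partition of {1..6} into 2 W_7-dot-orbits:

[[1, 2, 3, 6], [4, 5]]


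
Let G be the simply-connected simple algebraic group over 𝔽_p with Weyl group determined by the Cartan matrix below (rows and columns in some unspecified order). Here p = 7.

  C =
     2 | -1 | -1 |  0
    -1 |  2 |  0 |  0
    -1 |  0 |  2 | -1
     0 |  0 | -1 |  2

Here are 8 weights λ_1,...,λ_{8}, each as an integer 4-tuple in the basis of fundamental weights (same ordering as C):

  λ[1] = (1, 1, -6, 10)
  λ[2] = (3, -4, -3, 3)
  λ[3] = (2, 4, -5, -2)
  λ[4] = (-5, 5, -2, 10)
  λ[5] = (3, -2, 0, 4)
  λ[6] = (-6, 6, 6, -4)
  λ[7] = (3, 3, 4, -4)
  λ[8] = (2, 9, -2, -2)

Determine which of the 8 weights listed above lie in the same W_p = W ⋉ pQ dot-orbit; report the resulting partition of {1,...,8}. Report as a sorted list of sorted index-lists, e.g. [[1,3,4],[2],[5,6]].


Dynkin diagram of C (from the 6 off-diagonal −1 entries): A_4.

W_7-reps of the 8 weights in Ā_7 (same 4-coord order as C):

  1: (1, 2, 1, 2) · 2: (1, 2, 1, 2) · 3: (1, 2, 1, 2) · 4: (3, 1, 1, 1) · 5: (1, 2, 1, 2) · 6: (4, 0, 1, 0) · 7: (1, 2, 1, 2) · 8: (3, 1, 1, 1)

Grouping the 8 weights by Ā_7-representative: 3 linkage classes.

[[1, 2, 3, 5, 7], [4, 8], [6]]


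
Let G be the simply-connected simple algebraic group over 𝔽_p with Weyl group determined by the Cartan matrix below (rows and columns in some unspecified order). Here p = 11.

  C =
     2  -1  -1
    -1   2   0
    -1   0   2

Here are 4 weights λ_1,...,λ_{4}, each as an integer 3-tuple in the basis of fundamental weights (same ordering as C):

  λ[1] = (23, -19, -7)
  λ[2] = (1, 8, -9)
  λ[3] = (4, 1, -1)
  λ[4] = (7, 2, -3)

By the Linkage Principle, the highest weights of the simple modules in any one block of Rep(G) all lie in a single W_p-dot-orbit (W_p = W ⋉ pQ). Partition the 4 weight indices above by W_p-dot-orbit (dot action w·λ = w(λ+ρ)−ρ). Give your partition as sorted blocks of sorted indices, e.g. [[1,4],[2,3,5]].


Dynkin diagram of C (from the 4 off-diagonal −1 entries): A_3.

Folding the 4 weights λ_j+ρ into Ā_11 (reps in the given 3-coord order):

    λ_1+ρ ↦ (5, 2, 0)
    λ_2+ρ ↦ (6, 3, 2)
    λ_3+ρ ↦ (5, 2, 0)
    λ_4+ρ ↦ (6, 3, 2)

Partition of {1..4} into 2 W_11-dot-orbits:

[[1, 3], [2, 4]]


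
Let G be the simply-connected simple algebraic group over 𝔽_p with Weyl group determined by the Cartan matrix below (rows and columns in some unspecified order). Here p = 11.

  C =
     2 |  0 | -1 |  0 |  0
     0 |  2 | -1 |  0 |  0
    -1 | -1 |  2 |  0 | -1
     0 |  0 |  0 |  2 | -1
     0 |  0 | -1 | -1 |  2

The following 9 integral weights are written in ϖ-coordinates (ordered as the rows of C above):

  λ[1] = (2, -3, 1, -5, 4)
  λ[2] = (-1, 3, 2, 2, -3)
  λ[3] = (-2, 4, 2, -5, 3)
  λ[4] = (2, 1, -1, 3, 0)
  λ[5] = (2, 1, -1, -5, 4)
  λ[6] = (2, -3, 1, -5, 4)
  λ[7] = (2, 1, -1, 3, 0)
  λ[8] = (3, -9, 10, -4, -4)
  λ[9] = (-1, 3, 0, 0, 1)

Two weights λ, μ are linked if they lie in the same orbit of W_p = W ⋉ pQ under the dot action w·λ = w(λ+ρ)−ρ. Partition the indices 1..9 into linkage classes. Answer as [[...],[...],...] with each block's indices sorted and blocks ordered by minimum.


Dynkin diagram of C (from the 8 off-diagonal −1 entries): D_5.

Each λ_j+ρ reduced to Ā_11; 5-tuples below use C's row order:

  λ_1+ρ ↦ (3, 2, 0, 4, 1)
  λ_2+ρ ↦ (0, 4, 1, 1, 2)
  λ_3+ρ ↦ (0, 4, 1, 1, 2)
  λ_4+ρ ↦ (3, 2, 0, 4, 1)
  λ_5+ρ ↦ (3, 2, 0, 4, 1)
  λ_6+ρ ↦ (3, 2, 0, 4, 1)
  λ_7+ρ ↦ (3, 2, 0, 4, 1)
  λ_8+ρ ↦ (0, 4, 1, 1, 2)
  λ_9+ρ ↦ (0, 4, 1, 1, 2)

Partition of {1..9} into 2 W_11-dot-orbits:

[[1, 4, 5, 6, 7], [2, 3, 8, 9]]


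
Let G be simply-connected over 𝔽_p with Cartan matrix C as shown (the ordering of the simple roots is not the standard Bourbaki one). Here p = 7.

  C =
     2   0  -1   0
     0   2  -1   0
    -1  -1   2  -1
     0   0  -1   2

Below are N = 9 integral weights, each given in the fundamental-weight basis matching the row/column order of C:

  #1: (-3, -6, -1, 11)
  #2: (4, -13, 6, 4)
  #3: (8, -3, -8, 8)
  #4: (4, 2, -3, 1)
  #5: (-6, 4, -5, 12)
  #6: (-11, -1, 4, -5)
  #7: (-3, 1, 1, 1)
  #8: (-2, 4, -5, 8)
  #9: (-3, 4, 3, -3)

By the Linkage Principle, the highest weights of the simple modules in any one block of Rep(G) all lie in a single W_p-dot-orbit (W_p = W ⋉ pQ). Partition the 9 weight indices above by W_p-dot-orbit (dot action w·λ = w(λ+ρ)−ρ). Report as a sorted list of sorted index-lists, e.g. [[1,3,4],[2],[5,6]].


Dynkin diagram of C (from the 6 off-diagonal −1 entries): D_4.

Ā_7 reps of the 9 weights (D_4, coords as presented):

  λ_1 → (0, 3, 2, 0);  λ_2 → (0, 3, 2, 0);  λ_3 → (0, 3, 2, 0);  λ_4 → (3, 1, 1, 0);  λ_5 → (2, 2, 0, 2);  λ_6 → (2, 2, 0, 2);  λ_7 → (2, 2, 0, 2);  λ_8 → (2, 2, 0, 2);  λ_9 → (0, 3, 2, 0)

Partition of {1..9} into 3 W_7-dot-orbits:

[[1, 2, 3, 9], [4], [5, 6, 7, 8]]


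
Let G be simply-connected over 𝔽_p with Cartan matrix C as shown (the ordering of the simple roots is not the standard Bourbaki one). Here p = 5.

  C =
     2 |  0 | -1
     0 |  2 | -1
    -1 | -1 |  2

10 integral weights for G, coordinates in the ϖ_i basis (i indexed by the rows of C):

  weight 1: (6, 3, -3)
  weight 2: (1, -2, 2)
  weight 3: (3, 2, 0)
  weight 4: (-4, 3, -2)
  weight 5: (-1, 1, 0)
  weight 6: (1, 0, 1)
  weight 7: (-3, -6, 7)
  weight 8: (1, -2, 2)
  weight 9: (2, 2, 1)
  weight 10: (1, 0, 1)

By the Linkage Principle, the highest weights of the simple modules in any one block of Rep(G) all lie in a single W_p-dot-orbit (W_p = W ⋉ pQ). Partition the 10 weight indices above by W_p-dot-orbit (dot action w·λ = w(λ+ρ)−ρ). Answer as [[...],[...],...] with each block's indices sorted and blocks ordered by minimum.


Type A_3, rank 3, |W|=24; reorder rows/cols to standard.

λ_j+ρ reflected into Ā_5 (⟨·,θ^∨⟩≤5); 3-tuples as given:

  λ_1 → (1, 2, 0);  λ_2 → (2, 1, 2);  λ_3 → (1, 0, 1);  λ_4 → (1, 0, 3);  λ_5 → (0, 2, 1);  λ_6 → (2, 1, 2);  λ_7 → (1, 2, 0);  λ_8 → (2, 1, 2);  λ_9 → (0, 0, 2);  λ_10 → (2, 1, 2)

Grouping the 10 weights by Ā_5-representative: 6 linkage classes.

[[1, 7], [2, 6, 8, 10], [3], [4], [5], [9]]
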